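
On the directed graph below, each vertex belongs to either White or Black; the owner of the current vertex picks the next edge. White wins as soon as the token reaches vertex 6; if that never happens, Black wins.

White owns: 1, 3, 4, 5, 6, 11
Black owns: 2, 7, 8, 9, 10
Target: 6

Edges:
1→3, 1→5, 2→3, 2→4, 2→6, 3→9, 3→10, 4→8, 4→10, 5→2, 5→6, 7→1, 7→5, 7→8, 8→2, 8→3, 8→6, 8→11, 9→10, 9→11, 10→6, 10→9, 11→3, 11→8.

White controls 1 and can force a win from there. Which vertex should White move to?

A0 = {6}
A1: add {5} — 5 (White) has 5→6.
A2: add {1} — 1 (White) has 1→5.
A3 = A2; e.g. 2 (Black) can still go to 3. Fixed point.
From 1, successor 5 is in the attractor (rank 1); the other successor 3 is not.

5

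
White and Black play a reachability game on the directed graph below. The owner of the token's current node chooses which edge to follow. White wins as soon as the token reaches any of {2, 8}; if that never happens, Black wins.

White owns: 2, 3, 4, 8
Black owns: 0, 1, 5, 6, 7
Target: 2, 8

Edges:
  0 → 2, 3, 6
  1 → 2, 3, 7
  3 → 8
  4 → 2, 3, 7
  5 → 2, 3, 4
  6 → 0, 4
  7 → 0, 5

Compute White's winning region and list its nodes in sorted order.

2, 3, 4, 5, 8

A0 = {2, 8}
A1: add {3, 4} — 3 (White) has 3→8; 4 (White) has 4→2.
A2: add {5} — 5 (Black): all of {2, 3, 4} already in.
A3 = A2; e.g. 0 (Black) can still go to 6. Fixed point.
White's winning region = {2, 3, 4, 5, 8}.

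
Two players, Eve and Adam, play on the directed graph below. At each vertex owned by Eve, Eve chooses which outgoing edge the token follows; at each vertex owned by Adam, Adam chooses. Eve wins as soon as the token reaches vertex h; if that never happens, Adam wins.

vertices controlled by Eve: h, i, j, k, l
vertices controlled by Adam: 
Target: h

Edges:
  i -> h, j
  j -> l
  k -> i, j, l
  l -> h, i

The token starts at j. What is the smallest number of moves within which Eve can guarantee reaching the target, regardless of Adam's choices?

A0 = {h}
A1: add {i, l} — i (Eve) has i→h; l (Eve) has l→h.
A2: add {j, k} — j (Eve) has j→l; k (Eve) has k→i.
A2 = all vertices. Fixed point.
j enters the attractor at level 2, so Eve can force the target in 2 moves from there.

2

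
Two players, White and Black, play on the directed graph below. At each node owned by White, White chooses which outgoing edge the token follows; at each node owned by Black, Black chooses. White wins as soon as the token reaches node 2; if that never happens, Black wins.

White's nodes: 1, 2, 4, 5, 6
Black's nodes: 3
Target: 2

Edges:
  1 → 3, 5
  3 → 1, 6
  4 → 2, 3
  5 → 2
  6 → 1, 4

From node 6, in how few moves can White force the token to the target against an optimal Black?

2

A0 = {2}
A1: add {4, 5} — 4 (White) has 4→2; 5 (White) has 5→2.
A2: add {1, 6} — 1 (White) has 1→5; 6 (White) has 6→4.
6 enters the attractor at level 2, so White can force the target in 2 moves from there.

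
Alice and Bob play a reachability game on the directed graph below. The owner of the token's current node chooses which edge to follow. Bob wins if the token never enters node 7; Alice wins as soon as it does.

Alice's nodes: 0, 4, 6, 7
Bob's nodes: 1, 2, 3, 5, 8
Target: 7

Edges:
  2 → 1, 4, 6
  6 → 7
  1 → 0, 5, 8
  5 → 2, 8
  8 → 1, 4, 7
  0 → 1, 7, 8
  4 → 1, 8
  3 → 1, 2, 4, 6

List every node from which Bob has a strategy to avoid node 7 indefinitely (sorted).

A0 = {7}
A1: add {0, 6} — 0 (Alice) has 0→7; 6 (Alice) has 6→7.
A2 = A1; e.g. 1 (Bob) can still go to 5. Fixed point.
Alice's attractor = {0, 6, 7}; Bob avoids the target exactly from the complement.

1, 2, 3, 4, 5, 8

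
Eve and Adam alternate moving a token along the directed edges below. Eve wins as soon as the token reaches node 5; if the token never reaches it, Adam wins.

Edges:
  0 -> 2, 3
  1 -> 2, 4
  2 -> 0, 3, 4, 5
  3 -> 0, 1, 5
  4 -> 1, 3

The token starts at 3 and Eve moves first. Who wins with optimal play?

Eve

Track states (vertex, player-to-move).
A0 = {(5,Eve), (5,Adam)}
A1: add {(2,Eve), (3,Eve)}.
(3,Eve) ∈ A1 ⇒ Eve forces the target.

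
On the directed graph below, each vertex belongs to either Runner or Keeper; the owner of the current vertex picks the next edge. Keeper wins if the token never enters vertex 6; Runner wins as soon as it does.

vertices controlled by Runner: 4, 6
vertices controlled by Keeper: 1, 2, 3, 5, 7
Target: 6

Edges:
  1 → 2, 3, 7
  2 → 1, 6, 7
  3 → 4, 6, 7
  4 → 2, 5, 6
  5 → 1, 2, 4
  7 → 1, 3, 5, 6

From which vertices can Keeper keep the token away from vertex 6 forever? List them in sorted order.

1, 2, 3, 5, 7

A0 = {6}
A1: add {4} — 4 (Runner) has 4→6.
A2 = A1; e.g. 1 (Keeper) can still go to 2. Fixed point.
Runner's attractor = {4, 6}; Keeper avoids the target exactly from the complement.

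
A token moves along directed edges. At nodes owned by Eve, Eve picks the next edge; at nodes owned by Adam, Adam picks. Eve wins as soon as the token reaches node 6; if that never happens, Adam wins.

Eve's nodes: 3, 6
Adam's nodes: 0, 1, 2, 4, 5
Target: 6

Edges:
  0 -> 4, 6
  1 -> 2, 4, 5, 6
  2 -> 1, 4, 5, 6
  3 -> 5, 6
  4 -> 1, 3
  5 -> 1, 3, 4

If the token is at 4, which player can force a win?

Adam

A0 = {6}
A1: add {3} — 3 (Eve) has 3→6.
A2 = A1; e.g. 0 (Adam) can still go to 4. Fixed point.
4 never enters the attractor, so Adam can avoid the target forever.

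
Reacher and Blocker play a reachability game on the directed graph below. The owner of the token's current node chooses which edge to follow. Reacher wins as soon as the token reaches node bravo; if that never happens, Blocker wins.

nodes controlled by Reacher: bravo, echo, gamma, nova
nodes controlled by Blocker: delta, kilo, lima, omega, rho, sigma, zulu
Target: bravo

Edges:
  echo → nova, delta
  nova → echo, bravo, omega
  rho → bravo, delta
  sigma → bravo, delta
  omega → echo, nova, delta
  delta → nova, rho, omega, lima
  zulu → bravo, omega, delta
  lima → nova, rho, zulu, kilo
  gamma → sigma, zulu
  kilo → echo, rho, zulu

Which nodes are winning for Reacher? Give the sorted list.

A0 = {bravo}
A1: add {nova} — nova (Reacher) has nova→bravo.
A2: add {echo} — echo (Reacher) has echo→nova.
A3 = A2; e.g. rho (Blocker) can still go to delta. Fixed point.
Reacher's winning region = {bravo, echo, nova}.

bravo, echo, nova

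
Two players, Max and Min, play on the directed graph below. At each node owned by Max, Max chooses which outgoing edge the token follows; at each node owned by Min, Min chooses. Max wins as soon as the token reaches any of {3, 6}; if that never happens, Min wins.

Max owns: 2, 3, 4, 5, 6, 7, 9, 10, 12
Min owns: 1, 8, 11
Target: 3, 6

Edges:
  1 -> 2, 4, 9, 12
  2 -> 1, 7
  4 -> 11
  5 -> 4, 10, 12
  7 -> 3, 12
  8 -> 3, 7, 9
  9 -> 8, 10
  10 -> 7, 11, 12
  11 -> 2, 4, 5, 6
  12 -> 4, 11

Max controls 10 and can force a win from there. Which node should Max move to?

A0 = {3, 6}
A1: add {7} — 7 (Max) has 7→3.
A2: add {2, 10} — 2 (Max) has 2→7; 10 (Max) has 10→7.
A3: add {5, 9} — 5 (Max) has 5→10; 9 (Max) has 9→10.
A4: add {8} — 8 (Min): all of {3, 7, 9} already in.
A5 = A4; e.g. 1 (Min) can still go to 4. Fixed point.
From 10, successor 7 is in the attractor (rank 1); the other successors 11, 12 are not.

7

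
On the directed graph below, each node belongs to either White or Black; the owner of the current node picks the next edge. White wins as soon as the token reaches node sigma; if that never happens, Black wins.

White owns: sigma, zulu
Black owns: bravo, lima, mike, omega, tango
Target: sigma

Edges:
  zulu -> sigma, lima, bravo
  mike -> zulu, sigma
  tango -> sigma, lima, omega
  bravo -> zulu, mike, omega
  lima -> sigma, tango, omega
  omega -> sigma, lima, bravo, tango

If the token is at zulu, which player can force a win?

White

A0 = {sigma}
A1: add {zulu} — zulu (White) has zulu→sigma.
zulu ∈ A1, so White can force the target.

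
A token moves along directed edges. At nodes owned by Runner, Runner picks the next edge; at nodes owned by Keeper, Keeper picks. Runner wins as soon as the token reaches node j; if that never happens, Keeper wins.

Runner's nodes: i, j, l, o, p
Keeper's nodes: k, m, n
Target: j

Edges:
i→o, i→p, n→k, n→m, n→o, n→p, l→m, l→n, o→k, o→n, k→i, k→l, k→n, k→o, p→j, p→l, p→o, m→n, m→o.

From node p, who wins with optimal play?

A0 = {j}
A1: add {p} — p (Runner) has p→j.
p ∈ A1, so Runner can force the target.

Runner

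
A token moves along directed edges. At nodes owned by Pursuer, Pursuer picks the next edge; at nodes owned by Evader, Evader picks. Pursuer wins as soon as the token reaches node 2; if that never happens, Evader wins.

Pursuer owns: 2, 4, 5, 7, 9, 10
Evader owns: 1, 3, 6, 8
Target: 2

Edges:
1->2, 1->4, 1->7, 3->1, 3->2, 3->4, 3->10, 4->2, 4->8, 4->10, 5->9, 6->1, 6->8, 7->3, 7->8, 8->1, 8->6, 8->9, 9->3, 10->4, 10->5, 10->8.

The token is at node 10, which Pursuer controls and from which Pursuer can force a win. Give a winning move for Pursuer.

A0 = {2}
A1: add {4} — 4 (Pursuer) has 4→2.
A2: add {10} — 10 (Pursuer) has 10→4.
A3 = A2; e.g. 1 (Evader) can still go to 7. Fixed point.
From 10, successor 4 is in the attractor (rank 1); the other successors 5, 8 are not.

4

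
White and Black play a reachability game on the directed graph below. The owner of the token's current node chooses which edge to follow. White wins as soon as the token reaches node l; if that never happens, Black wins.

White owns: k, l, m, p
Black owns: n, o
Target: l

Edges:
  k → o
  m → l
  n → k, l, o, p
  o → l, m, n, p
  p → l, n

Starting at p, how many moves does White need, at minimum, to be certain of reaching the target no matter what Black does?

A0 = {l}
A1: add {m, p} — m (White) has m→l; p (White) has p→l.
A2 = A1; e.g. k (White) has no edge into A1. Fixed point.
p enters the attractor at level 1, so White can force the target in 1 move from there.

1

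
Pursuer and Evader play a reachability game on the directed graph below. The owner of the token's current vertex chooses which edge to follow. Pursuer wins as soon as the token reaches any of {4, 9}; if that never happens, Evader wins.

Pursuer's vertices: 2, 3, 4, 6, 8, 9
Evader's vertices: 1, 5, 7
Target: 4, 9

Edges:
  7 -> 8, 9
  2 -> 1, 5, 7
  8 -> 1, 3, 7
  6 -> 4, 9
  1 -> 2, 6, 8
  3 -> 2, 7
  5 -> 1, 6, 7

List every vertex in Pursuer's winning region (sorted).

A0 = {4, 9}
A1: add {6} — 6 (Pursuer) has 6→4.
A2 = A1; e.g. 1 (Evader) can still go to 2. Fixed point.
Pursuer's winning region = {4, 6, 9}.

4, 6, 9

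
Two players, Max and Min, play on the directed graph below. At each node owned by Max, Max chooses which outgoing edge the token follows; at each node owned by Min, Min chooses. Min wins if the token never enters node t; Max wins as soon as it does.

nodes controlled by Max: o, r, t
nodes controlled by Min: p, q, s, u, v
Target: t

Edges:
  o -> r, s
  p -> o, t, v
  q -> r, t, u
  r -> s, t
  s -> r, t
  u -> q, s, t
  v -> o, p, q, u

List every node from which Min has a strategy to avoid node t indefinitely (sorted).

p, q, u, v

A0 = {t}
A1: add {r} — r (Max) has r→t.
A2: add {o, s} — o (Max) has o→r; s (Min): all of {r, t} already in.
A3 = A2; e.g. p (Min) can still go to v. Fixed point.
Max's attractor = {o, r, s, t}; Min avoids the target exactly from the complement.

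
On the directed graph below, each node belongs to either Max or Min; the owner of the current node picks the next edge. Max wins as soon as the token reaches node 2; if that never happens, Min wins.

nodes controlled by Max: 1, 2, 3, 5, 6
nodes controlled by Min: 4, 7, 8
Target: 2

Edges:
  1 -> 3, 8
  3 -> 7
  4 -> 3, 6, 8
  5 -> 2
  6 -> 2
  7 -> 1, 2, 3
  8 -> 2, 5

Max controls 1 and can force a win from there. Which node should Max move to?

8

A0 = {2}
A1: add {5, 6} — 5 (Max) has 5→2; 6 (Max) has 6→2.
A2: add {8} — 8 (Min): all of {2, 5} already in.
A3: add {1} — 1 (Max) has 1→8.
A4 = A3; e.g. 3 (Max) has no edge into A3. Fixed point.
From 1, successor 8 is in the attractor (rank 2); the other successor 3 is not.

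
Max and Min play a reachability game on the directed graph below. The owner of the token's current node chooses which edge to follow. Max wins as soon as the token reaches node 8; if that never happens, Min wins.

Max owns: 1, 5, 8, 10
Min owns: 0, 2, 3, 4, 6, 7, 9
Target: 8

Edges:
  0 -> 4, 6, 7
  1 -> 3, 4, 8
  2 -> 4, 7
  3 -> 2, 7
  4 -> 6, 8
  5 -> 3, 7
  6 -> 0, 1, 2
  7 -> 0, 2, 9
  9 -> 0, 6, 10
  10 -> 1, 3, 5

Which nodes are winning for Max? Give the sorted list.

1, 8, 10

A0 = {8}
A1: add {1} — 1 (Max) has 1→8.
A2: add {10} — 10 (Max) has 10→1.
A3 = A2; e.g. 0 (Min) can still go to 4. Fixed point.
Max's winning region = {1, 8, 10}.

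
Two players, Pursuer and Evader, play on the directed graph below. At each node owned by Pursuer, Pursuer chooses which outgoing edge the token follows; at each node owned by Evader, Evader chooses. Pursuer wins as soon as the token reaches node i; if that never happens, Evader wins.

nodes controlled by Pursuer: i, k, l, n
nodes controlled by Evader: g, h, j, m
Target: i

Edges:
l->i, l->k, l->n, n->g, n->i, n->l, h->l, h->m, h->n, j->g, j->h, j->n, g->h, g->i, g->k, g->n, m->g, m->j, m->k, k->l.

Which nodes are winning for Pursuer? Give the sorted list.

i, k, l, n

A0 = {i}
A1: add {l, n} — l (Pursuer) has l→i; n (Pursuer) has n→i.
A2: add {k} — k (Pursuer) has k→l.
A3 = A2; e.g. g (Evader) can still go to h. Fixed point.
Pursuer's winning region = {i, k, l, n}.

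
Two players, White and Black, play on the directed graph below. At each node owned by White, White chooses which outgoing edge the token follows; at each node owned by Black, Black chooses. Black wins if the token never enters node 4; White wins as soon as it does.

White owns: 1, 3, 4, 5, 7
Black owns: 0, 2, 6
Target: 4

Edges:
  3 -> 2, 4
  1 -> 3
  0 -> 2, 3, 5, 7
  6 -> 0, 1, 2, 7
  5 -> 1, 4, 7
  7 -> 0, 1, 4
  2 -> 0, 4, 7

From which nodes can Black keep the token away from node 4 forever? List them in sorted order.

A0 = {4}
A1: add {3, 5, 7} — 3 (White) has 3→4; 5 (White) has 5→4; 7 (White) has 7→4.
A2: add {1} — 1 (White) has 1→3.
A3 = A2; e.g. 0 (Black) can still go to 2. Fixed point.
White's attractor = {1, 3, 4, 5, 7}; Black avoids the target exactly from the complement.

0, 2, 6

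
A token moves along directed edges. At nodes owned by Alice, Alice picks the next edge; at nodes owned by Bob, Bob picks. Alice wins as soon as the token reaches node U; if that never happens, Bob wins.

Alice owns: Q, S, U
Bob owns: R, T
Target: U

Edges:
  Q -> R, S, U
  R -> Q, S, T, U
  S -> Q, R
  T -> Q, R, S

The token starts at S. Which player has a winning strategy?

Alice

A0 = {U}
A1: add {Q} — Q (Alice) has Q→U.
A2: add {S} — S (Alice) has S→Q.
A3 = A2; e.g. R (Bob) can still go to T. Fixed point.
S ∈ A2, so Alice can force the target.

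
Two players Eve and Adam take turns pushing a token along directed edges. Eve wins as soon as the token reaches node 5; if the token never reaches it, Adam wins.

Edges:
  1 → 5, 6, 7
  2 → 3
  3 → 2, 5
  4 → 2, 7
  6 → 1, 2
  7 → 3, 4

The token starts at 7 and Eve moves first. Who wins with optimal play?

Track states (vertex, player-to-move).
A0 = {(5,Eve), (5,Adam)}
A1: add {(1,Eve), (3,Eve)}.
A2: add {(2,Adam)}.
A3: add {(4,Eve), (6,Eve)}.
A4: add {(7,Adam)}.
A5 = A4; e.g. (1,Adam) stays out. (7,Eve) never enters ⇒ Adam avoids the target.

Adam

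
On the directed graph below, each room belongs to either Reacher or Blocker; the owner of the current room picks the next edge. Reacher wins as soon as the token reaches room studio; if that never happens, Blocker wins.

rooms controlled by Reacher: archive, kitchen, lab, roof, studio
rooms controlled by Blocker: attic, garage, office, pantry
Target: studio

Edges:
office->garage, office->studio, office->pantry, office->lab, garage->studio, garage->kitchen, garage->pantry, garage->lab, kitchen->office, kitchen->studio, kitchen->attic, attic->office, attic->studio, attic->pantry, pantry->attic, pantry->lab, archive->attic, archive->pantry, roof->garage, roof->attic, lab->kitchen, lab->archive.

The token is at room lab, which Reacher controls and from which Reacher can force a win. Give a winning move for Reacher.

A0 = {studio}
A1: add {kitchen} — kitchen (Reacher) has kitchen→studio.
A2: add {lab} — lab (Reacher) has lab→kitchen.
A3 = A2; e.g. office (Blocker) can still go to garage. Fixed point.
From lab, successor kitchen is in the attractor (rank 1); the other successor archive is not.

kitchen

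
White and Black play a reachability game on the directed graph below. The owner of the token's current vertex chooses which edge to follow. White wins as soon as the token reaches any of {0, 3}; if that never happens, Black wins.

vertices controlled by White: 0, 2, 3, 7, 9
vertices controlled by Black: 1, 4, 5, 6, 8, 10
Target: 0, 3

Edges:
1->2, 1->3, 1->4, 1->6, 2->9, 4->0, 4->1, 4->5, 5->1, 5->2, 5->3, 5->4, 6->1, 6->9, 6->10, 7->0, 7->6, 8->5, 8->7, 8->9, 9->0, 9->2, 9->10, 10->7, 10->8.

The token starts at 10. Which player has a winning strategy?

A0 = {0, 3}
A1: add {7, 9} — 7 (White) has 7→0; 9 (White) has 9→0.
A2: add {2} — 2 (White) has 2→9.
A3 = A2; e.g. 1 (Black) can still go to 4. Fixed point.
10 never enters the attractor, so Black can avoid the target forever.

Black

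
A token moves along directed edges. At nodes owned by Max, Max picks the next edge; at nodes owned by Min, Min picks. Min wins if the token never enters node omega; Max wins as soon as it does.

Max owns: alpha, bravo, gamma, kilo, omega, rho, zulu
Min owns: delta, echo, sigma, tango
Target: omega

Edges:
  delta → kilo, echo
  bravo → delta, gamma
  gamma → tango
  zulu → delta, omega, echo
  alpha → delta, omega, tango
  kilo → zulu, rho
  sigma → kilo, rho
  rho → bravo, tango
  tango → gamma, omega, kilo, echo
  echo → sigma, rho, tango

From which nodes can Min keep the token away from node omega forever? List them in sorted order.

A0 = {omega}
A1: add {alpha, zulu} — zulu (Max) has zulu→omega; alpha (Max) has alpha→omega.
A2: add {kilo} — kilo (Max) has kilo→zulu.
A3 = A2; e.g. delta (Min) can still go to echo. Fixed point.
Max's attractor = {alpha, kilo, omega, zulu}; Min avoids the target exactly from the complement.

bravo, delta, echo, gamma, rho, sigma, tango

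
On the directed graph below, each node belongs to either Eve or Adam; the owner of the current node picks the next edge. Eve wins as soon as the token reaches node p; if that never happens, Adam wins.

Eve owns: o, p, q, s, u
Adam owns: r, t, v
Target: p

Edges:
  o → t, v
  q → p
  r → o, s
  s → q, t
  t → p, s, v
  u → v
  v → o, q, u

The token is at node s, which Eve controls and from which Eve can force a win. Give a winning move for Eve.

A0 = {p}
A1: add {q} — q (Eve) has q→p.
A2: add {s} — s (Eve) has s→q.
A3 = A2; e.g. o (Eve) has no edge into A2. Fixed point.
From s, successor q is in the attractor (rank 1); the other successor t is not.

q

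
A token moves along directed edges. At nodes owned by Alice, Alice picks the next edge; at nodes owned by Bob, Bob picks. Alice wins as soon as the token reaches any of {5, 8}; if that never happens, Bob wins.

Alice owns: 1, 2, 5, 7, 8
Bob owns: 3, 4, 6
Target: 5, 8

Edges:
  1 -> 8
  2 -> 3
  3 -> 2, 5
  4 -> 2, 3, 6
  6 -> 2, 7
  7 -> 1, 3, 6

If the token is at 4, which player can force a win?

Bob

A0 = {5, 8}
A1: add {1} — 1 (Alice) has 1→8.
A2: add {7} — 7 (Alice) has 7→1.
A3 = A2; e.g. 2 (Alice) has no edge into A2. Fixed point.
4 never enters the attractor, so Bob can avoid the target forever.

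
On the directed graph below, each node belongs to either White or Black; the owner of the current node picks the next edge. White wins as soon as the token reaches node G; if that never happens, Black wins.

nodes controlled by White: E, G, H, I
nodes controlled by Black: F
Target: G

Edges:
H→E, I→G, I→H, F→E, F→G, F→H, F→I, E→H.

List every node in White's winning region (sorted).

A0 = {G}
A1: add {I} — I (White) has I→G.
A2 = A1; e.g. E (White) has no edge into A1. Fixed point.
White's winning region = {G, I}.

G, I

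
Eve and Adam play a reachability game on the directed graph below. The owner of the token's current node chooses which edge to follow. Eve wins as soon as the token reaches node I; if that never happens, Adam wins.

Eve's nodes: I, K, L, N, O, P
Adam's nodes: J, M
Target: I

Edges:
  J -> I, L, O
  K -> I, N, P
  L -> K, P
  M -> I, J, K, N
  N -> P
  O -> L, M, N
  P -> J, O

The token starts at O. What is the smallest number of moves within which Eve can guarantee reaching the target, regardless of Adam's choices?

A0 = {I}
A1: add {K} — K (Eve) has K→I.
A2: add {L} — L (Eve) has L→K.
A3: add {O} — O (Eve) has O→L.
O enters the attractor at level 3, so Eve can force the target in 3 moves from there.

3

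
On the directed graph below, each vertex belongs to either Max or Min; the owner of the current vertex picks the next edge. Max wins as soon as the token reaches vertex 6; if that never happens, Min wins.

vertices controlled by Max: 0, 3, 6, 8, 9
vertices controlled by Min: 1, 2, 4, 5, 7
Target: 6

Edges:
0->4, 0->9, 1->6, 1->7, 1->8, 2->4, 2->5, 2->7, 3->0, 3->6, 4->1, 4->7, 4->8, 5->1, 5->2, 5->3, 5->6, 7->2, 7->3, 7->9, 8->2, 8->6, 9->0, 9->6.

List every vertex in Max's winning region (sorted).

A0 = {6}
A1: add {3, 8, 9} — 3 (Max) has 3→6; 8 (Max) has 8→6; 9 (Max) has 9→6.
A2: add {0} — 0 (Max) has 0→9.
A3 = A2; e.g. 1 (Min) can still go to 7. Fixed point.
Max's winning region = {0, 3, 6, 8, 9}.

0, 3, 6, 8, 9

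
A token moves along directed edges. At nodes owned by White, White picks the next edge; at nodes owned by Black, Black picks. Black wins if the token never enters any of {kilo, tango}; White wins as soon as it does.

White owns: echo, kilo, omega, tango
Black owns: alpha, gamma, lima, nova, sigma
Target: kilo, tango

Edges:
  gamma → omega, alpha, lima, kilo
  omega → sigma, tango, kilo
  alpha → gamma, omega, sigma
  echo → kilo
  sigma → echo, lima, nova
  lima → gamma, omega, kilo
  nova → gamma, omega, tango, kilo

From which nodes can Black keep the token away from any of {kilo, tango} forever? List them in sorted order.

A0 = {kilo, tango}
A1: add {echo, omega} — omega (White) has omega→tango; echo (White) has echo→kilo.
A2 = A1; e.g. gamma (Black) can still go to alpha. Fixed point.
White's attractor = {echo, kilo, omega, tango}; Black avoids the target exactly from the complement.

alpha, gamma, lima, nova, sigma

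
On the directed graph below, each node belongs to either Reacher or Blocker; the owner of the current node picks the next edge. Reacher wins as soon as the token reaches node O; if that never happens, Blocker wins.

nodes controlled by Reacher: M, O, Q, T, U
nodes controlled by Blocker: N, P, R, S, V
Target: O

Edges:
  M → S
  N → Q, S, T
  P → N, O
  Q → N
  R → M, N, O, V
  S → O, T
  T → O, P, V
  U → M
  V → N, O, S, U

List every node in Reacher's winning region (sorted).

M, O, S, T, U

A0 = {O}
A1: add {T} — T (Reacher) has T→O.
A2: add {S} — S (Blocker): all of {O, T} already in.
A3: add {M} — M (Reacher) has M→S.
A4: add {U} — U (Reacher) has U→M.
A5 = A4; e.g. N (Blocker) can still go to Q. Fixed point.
Reacher's winning region = {M, O, S, T, U}.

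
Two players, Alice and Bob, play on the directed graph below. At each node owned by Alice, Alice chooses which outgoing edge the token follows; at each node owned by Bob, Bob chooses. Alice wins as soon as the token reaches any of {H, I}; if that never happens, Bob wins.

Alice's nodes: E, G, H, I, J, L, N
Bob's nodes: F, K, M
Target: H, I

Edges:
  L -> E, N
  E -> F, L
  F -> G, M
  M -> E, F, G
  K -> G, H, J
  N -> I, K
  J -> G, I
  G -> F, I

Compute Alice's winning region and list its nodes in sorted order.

A0 = {H, I}
A1: add {G, J, N} — G (Alice) has G→I; J (Alice) has J→I; N (Alice) has N→I.
A2: add {K, L} — K (Bob): all of {G, H, J} already in; L (Alice) has L→N.
A3: add {E} — E (Alice) has E→L.
A4 = A3; e.g. F (Bob) can still go to M. Fixed point.
Alice's winning region = {E, G, H, I, J, K, L, N}.

E, G, H, I, J, K, L, N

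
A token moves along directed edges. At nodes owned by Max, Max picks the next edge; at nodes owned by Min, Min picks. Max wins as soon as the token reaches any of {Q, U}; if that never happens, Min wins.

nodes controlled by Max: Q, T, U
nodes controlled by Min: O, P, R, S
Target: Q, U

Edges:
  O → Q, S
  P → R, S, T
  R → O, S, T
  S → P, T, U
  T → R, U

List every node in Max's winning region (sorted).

A0 = {Q, U}
A1: add {T} — T (Max) has T→U.
A2 = A1; e.g. O (Min) can still go to S. Fixed point.
Max's winning region = {Q, T, U}.

Q, T, U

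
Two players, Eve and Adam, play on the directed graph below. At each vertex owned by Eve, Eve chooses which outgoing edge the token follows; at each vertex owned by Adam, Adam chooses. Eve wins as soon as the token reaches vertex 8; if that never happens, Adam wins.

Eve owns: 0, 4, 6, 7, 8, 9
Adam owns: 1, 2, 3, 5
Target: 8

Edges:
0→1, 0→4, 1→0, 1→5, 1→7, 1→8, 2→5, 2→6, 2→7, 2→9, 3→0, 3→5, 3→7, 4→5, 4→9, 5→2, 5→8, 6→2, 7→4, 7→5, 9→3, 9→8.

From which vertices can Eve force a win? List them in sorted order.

0, 4, 7, 8, 9

A0 = {8}
A1: add {9} — 9 (Eve) has 9→8.
A2: add {4} — 4 (Eve) has 4→9.
A3: add {0, 7} — 0 (Eve) has 0→4; 7 (Eve) has 7→4.
A4 = A3; e.g. 1 (Adam) can still go to 5. Fixed point.
Eve's winning region = {0, 4, 7, 8, 9}.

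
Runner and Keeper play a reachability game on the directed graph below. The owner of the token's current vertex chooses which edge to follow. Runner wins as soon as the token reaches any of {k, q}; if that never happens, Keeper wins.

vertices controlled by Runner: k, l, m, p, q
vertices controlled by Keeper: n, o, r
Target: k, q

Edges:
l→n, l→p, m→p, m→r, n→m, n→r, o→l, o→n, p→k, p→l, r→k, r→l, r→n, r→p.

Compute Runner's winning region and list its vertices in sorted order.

k, l, m, p, q

A0 = {k, q}
A1: add {p} — p (Runner) has p→k.
A2: add {l, m} — l (Runner) has l→p; m (Runner) has m→p.
A3 = A2; e.g. n (Keeper) can still go to r. Fixed point.
Runner's winning region = {k, l, m, p, q}.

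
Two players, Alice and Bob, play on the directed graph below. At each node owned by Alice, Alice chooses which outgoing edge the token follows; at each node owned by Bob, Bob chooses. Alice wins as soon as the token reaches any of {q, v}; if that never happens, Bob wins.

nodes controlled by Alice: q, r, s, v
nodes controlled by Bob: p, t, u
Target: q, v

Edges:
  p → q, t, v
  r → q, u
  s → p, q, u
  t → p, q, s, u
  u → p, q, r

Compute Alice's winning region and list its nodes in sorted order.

q, r, s, v

A0 = {q, v}
A1: add {r, s} — r (Alice) has r→q; s (Alice) has s→q.
A2 = A1; e.g. p (Bob) can still go to t. Fixed point.
Alice's winning region = {q, r, s, v}.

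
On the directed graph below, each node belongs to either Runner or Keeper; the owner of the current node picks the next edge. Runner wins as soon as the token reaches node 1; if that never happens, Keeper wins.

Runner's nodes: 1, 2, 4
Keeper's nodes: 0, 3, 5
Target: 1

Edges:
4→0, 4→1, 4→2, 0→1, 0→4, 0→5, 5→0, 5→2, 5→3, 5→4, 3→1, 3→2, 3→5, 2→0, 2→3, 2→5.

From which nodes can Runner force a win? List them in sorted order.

1, 4

A0 = {1}
A1: add {4} — 4 (Runner) has 4→1.
A2 = A1; e.g. 0 (Keeper) can still go to 5. Fixed point.
Runner's winning region = {1, 4}.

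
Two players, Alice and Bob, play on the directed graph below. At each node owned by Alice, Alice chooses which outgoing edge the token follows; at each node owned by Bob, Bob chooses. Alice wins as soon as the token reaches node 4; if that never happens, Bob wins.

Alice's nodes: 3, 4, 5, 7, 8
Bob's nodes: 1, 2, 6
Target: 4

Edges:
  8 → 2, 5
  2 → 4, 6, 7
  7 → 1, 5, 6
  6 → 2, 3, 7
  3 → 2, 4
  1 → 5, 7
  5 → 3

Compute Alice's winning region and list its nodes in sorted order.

1, 3, 4, 5, 7, 8

A0 = {4}
A1: add {3} — 3 (Alice) has 3→4.
A2: add {5} — 5 (Alice) has 5→3.
A3: add {7, 8} — 7 (Alice) has 7→5; 8 (Alice) has 8→5.
A4: add {1} — 1 (Bob): all of {5, 7} already in.
A5 = A4; e.g. 2 (Bob) can still go to 6. Fixed point.
Alice's winning region = {1, 3, 4, 5, 7, 8}.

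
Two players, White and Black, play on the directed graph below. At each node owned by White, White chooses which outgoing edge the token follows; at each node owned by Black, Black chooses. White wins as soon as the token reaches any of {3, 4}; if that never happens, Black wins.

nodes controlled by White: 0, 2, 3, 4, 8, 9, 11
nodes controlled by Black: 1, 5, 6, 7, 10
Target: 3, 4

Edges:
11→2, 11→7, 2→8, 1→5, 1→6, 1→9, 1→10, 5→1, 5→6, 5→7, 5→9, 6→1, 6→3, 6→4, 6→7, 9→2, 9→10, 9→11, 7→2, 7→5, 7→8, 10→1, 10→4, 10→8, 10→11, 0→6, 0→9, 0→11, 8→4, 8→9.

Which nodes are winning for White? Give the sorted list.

0, 2, 3, 4, 8, 9, 11

A0 = {3, 4}
A1: add {8} — 8 (White) has 8→4.
A2: add {2} — 2 (White) has 2→8.
A3: add {9, 11} — 9 (White) has 9→2; 11 (White) has 11→2.
A4: add {0} — 0 (White) has 0→9.
A5 = A4; e.g. 1 (Black) can still go to 5. Fixed point.
White's winning region = {0, 2, 3, 4, 8, 9, 11}.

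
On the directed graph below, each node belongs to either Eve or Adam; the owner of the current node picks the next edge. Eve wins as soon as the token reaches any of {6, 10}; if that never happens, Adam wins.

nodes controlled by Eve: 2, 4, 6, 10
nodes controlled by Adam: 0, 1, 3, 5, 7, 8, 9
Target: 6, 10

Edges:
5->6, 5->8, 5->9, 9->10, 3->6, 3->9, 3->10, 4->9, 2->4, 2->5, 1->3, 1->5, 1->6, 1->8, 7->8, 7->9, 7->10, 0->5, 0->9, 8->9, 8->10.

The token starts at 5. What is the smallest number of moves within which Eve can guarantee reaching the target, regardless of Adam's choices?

A0 = {6, 10}
A1: add {9} — 9 (Adam): all of {10} already in.
A2: add {3, 4, 8} — 3 (Adam): all of {6, 9, 10} already in; 4 (Eve) has 4→9; 8 (Adam): all of {9, 10} already in.
A3: add {2, 5, 7} — 2 (Eve) has 2→4; 5 (Adam): all of {6, 8, 9} already in; 7 (Adam): all of {8, 9, 10} already in.
5 enters the attractor at level 3, so Eve can force the target in 3 moves from there.

3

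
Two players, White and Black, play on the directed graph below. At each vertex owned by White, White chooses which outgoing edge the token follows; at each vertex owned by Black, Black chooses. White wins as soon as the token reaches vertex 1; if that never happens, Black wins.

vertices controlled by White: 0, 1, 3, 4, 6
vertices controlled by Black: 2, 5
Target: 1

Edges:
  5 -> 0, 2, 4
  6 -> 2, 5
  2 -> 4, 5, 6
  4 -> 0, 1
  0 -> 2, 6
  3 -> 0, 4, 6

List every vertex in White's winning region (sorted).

1, 3, 4

A0 = {1}
A1: add {4} — 4 (White) has 4→1.
A2: add {3} — 3 (White) has 3→4.
A3 = A2; e.g. 0 (White) has no edge into A2. Fixed point.
White's winning region = {1, 3, 4}.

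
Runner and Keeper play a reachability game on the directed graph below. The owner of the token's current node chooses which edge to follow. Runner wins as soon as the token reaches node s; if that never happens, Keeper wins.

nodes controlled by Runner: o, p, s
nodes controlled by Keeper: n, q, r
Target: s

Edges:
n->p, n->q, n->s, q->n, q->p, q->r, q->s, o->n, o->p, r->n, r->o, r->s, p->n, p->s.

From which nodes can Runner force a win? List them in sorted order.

A0 = {s}
A1: add {p} — p (Runner) has p→s.
A2: add {o} — o (Runner) has o→p.
A3 = A2; e.g. n (Keeper) can still go to q. Fixed point.
Runner's winning region = {o, p, s}.

o, p, s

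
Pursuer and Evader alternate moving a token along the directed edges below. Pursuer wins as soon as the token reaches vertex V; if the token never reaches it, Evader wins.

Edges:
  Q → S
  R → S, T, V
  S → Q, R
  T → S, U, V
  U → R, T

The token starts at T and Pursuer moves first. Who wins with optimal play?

Track states (vertex, player-to-move).
A0 = {(V,Pursuer), (V,Evader)}
A1: add {(R,Pursuer), (T,Pursuer)}.
(T,Pursuer) ∈ A1 ⇒ Pursuer forces the target.

Pursuer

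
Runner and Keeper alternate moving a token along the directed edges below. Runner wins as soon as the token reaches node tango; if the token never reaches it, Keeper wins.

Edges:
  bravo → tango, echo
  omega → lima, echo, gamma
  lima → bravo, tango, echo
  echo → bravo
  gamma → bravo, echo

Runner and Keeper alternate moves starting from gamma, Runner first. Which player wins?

Track states (vertex, player-to-move).
A0 = {(tango,Runner), (tango,Keeper)}
A1: add {(bravo,Runner), (lima,Runner)}.
A2: add {(echo,Keeper)}.
A3: add {(omega,Runner), (gamma,Runner)}.
(gamma,Runner) ∈ A3 ⇒ Runner forces the target.

Runner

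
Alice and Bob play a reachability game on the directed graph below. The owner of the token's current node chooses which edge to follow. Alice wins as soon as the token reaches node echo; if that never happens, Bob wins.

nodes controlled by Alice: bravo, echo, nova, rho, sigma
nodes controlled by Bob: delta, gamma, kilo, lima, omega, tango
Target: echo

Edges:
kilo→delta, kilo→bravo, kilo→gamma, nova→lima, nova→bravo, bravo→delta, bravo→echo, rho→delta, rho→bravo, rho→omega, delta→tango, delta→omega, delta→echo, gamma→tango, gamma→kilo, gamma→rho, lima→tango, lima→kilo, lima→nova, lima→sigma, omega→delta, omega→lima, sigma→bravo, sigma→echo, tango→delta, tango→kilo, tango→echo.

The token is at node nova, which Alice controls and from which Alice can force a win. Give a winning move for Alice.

A0 = {echo}
A1: add {bravo, sigma} — bravo (Alice) has bravo→echo; sigma (Alice) has sigma→echo.
A2: add {nova, rho} — rho (Alice) has rho→bravo; nova (Alice) has nova→bravo.
A3 = A2; e.g. delta (Bob) can still go to tango. Fixed point.
From nova, successor bravo is in the attractor (rank 1); the other successor lima is not.

bravo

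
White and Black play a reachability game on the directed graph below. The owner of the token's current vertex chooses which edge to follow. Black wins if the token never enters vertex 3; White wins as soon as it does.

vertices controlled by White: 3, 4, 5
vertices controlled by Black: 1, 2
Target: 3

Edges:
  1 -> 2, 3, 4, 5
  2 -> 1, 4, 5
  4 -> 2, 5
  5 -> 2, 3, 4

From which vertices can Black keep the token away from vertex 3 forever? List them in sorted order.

1, 2

A0 = {3}
A1: add {5} — 5 (White) has 5→3.
A2: add {4} — 4 (White) has 4→5.
A3 = A2; e.g. 1 (Black) can still go to 2. Fixed point.
White's attractor = {3, 4, 5}; Black avoids the target exactly from the complement.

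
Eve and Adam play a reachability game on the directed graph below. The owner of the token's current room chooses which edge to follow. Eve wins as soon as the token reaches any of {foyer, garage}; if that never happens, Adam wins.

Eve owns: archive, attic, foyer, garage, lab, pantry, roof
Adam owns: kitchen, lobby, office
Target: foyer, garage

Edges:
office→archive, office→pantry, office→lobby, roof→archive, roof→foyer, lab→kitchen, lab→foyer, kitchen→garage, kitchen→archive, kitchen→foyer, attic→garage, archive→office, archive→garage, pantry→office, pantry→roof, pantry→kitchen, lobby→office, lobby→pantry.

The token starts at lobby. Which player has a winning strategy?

A0 = {foyer, garage}
A1: add {archive, attic, lab, roof} — roof (Eve) has roof→foyer; lab (Eve) has lab→foyer; attic (Eve) has attic→garage; archive (Eve) has archive→garage.
A2: add {kitchen, pantry} — kitchen (Adam): all of {garage, archive, foyer} already in; pantry (Eve) has pantry→roof.
A3 = A2; e.g. office (Adam) can still go to lobby. Fixed point.
lobby never enters the attractor, so Adam can avoid the target forever.

Adam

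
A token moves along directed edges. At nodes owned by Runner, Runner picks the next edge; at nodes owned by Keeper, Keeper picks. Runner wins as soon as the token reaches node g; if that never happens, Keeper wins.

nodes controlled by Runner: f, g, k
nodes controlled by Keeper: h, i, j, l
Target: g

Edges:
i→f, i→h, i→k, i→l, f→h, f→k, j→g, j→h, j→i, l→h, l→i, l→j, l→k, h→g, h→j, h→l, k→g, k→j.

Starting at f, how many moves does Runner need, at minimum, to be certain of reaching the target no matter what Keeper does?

2

A0 = {g}
A1: add {k} — k (Runner) has k→g.
A2: add {f} — f (Runner) has f→k.
A3 = A2; e.g. h (Keeper) can still go to j. Fixed point.
f enters the attractor at level 2, so Runner can force the target in 2 moves from there.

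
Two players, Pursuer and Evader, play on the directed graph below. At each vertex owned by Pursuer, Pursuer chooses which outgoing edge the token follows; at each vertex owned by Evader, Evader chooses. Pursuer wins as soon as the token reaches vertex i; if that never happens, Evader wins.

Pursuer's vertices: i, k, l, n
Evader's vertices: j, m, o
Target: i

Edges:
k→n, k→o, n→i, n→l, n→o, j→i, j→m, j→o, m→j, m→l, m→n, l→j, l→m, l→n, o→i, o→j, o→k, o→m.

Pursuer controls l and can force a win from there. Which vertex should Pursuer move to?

A0 = {i}
A1: add {n} — n (Pursuer) has n→i.
A2: add {k, l} — k (Pursuer) has k→n; l (Pursuer) has l→n.
A3 = A2; e.g. j (Evader) can still go to m. Fixed point.
From l, successor n is in the attractor (rank 1); the other successors j, m are not.

n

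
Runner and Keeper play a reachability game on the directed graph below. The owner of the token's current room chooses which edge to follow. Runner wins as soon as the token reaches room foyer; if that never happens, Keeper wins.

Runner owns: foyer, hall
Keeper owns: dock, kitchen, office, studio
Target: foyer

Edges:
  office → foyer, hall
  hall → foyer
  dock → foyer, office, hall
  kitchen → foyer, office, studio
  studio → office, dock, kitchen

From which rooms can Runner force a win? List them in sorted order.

A0 = {foyer}
A1: add {hall} — hall (Runner) has hall→foyer.
A2: add {office} — office (Keeper): all of {foyer, hall} already in.
A3: add {dock} — dock (Keeper): all of {foyer, office, hall} already in.
A4 = A3; e.g. kitchen (Keeper) can still go to studio. Fixed point.
Runner's winning region = {dock, foyer, hall, office}.

dock, foyer, hall, office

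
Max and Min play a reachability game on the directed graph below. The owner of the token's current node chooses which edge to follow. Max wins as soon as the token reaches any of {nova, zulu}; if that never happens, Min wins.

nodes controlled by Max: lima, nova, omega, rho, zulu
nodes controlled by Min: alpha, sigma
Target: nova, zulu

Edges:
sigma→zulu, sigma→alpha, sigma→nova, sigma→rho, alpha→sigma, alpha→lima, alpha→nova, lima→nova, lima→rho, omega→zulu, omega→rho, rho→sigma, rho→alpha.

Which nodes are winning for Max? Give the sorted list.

A0 = {nova, zulu}
A1: add {lima, omega} — lima (Max) has lima→nova; omega (Max) has omega→zulu.
A2 = A1; e.g. sigma (Min) can still go to alpha. Fixed point.
Max's winning region = {lima, nova, omega, zulu}.

lima, nova, omega, zulu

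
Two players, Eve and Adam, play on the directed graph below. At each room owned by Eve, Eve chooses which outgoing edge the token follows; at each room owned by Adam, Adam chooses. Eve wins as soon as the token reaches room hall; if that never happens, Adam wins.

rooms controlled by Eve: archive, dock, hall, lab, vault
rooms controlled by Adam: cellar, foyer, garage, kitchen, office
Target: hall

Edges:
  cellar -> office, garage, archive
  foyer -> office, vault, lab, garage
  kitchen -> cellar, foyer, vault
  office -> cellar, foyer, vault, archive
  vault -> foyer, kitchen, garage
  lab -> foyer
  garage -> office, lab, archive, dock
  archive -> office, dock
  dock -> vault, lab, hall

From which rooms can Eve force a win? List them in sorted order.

A0 = {hall}
A1: add {dock} — dock (Eve) has dock→hall.
A2: add {archive} — archive (Eve) has archive→dock.
A3 = A2; e.g. cellar (Adam) can still go to office. Fixed point.
Eve's winning region = {archive, dock, hall}.

archive, dock, hall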